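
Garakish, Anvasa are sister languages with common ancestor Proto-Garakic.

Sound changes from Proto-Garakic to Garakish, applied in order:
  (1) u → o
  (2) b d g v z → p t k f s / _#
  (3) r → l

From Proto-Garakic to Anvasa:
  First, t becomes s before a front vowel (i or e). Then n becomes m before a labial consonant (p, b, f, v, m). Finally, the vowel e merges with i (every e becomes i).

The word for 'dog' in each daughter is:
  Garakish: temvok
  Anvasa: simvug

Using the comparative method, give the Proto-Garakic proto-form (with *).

*temvug

Position 5: Garakish has o, Anvasa has u. Anvasa preserves u here (none of its changes turn any other segment into u), so the proto-segment is *u.
Position 1: Garakish has t, Anvasa has s. Taking the neighbouring segments as reconstructed: Garakish t can only go back to *t; Anvasa s could go back to *t or *s — the one source consistent with every daughter is *t.
Continuing position by position gives *temvug; check it forward:
Garakish: *temvug > temvog > temvok  (by vowel merger, final devoicing)
Anvasa: *temvug > semvug > simvug  (by palatalisation, vowel merger)
*temvug is the unique common source.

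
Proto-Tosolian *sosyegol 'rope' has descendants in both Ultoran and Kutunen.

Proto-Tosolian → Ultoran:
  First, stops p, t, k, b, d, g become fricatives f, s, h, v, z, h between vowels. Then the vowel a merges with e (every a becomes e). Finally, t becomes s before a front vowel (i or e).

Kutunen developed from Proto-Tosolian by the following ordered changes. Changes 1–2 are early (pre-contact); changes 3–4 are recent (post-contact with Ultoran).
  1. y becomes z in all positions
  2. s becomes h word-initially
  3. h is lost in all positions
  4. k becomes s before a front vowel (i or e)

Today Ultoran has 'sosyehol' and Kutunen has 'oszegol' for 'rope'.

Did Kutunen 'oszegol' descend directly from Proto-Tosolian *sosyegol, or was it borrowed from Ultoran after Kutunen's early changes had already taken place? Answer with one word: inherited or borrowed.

inherited

If inherited, *sosyegol would pass through all of Kutunen's changes:
Kutunen: *sosyegol > soszegol > hoszegol > oszegol  (by unconditioned shift, debuccalisation, h-loss)
If borrowed from Ultoran 'sosyehol' after the early changes, it would undergo only the recent ones:
  rule 3 (h-loss): sosyehol → sosyeol
  rule 4 (palatalisation): no change (sosyeol)
  ⇒ as a loan: sosyeol
Kutunen 'oszegol' matches the inherited outcome exactly, so it is an inherited cognate, not a loan.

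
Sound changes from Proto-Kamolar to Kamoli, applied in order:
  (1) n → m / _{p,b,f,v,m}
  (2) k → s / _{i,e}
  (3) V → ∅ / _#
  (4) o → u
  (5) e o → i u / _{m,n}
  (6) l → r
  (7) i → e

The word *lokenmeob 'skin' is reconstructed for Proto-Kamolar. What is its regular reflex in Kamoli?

rusemmeub

Kamoli: *lokenmeob
  lokenmeob → lokemmeob   [nasal place assimilation]
  lokemmeob → losemmeob   [palatalisation]
  losemmeob (rule 3 does not apply)
  losemmeob → lusemmeub   [vowel merger]
  lusemmeub → lusimmeub   [pre-nasal raising]
  lusimmeub → rusimmeub   [unconditioned shift]
  rusimmeub → rusemmeub   [vowel merger]
  giving Kamoli rusemmeub.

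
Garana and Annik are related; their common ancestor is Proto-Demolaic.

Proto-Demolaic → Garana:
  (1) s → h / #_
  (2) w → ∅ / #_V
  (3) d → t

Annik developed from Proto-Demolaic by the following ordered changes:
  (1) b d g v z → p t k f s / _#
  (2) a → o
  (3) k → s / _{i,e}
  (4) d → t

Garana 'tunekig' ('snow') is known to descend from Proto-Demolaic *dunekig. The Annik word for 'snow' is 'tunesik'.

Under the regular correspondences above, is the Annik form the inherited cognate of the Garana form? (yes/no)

Derive the expected Annik reflex of *dunekig:
Annik: start from *dunekig.
  rule 1 (final devoicing): dunekig → dunekik
  rule 2: no change — dunekik
  rule 3 (palatalisation): dunekik → dunesik
  rule 4 (unconditioned shift): dunesik → tunesik
  ⇒ Annik tunesik
Annik 'tunesik' matches the regular reflex exactly, so the pair is cognate.

yes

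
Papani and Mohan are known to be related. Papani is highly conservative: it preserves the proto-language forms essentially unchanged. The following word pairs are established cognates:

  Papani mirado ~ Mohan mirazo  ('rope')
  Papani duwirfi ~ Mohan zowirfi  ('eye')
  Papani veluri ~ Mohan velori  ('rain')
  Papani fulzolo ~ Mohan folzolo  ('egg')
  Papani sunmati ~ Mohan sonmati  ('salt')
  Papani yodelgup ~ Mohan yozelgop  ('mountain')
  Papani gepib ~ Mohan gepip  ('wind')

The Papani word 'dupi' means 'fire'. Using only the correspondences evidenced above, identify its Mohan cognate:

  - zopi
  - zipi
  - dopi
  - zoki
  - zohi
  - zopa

duwirfi ~ zowirfi — Papani d corresponds to Mohan z word-initially before a back vowel.
yodelgup ~ yozelgop — Papani u corresponds to Mohan o after a consonant, before a labial obstruent.
Applying these to Papani 'dupi':
  dupi → zupi   (d→z word-initially before a back vowel)
  zupi → zopi   (u→o after a consonant, before a labial obstruent)
So the Mohan cognate is 'zopi'.

zopi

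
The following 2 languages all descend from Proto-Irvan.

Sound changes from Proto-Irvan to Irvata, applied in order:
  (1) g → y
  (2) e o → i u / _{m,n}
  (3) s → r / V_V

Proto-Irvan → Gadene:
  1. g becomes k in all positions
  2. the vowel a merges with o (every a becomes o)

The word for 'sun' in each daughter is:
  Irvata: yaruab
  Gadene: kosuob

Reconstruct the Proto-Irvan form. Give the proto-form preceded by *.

Position 1: Irvata has y, Gadene has k. Taking the neighbouring segments as reconstructed: Irvata y could go back to *g or *y; Gadene k could go back to *k or *g — the one source consistent with every daughter is *g.
Position 5: Irvata has a, Gadene has o. Irvata preserves a here (none of its changes turn any other segment into a), so the proto-segment is *a.
Position 3: Irvata has r, Gadene has s. Gadene preserves s here (none of its changes turn any other segment into s), so the proto-segment is *s.
Verify the candidate proto-form against each daughter:
Irvata: start from *gasuab.
  rule 1 (unconditioned shift): gasuab → yasuab
  rule 2: no change — yasuab
  rule 3 (rhotacism): yasuab → yaruab
  ⇒ Irvata yaruab
Gadene: start from *gasuab.
  rule 1 (unconditioned shift): gasuab → kasuab
  rule 2 (vowel merger): kasuab → kosuob
  ⇒ Gadene kosuob
*gasuab is the unique common source.

*gasuab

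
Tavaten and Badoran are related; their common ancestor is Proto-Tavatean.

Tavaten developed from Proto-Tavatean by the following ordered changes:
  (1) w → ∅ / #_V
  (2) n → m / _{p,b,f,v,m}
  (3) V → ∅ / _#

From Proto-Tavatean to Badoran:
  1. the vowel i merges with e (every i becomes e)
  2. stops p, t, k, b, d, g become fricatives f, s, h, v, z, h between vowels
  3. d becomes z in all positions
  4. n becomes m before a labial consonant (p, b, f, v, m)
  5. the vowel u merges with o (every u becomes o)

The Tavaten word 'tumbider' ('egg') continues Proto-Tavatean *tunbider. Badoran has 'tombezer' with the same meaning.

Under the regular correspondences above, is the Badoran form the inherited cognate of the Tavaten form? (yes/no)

Derive the expected Badoran reflex of *tunbider:
Badoran: *tunbider
  tunbider → tunbeder   [vowel merger]
  tunbeder → tunbezer   [intervocalic lenition]
  tunbezer (rule 3 does not apply)
  tunbezer → tumbezer   [nasal place assimilation]
  tumbezer → tombezer   [vowel merger]
  giving Badoran tombezer.
Badoran 'tombezer' matches the regular reflex exactly, so the pair is cognate.

yes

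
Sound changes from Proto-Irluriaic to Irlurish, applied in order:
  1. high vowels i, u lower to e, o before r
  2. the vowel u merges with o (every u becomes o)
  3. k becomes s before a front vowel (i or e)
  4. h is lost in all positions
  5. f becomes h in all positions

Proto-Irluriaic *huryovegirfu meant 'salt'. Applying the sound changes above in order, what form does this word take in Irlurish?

Irlurish: *huryovegirfu > horyovegerfu > horyovegerfo > oryovegerfo > oryovegerho  (by pre-rhotic lowering, vowel merger, h-loss, unconditioned shift)

oryovegerho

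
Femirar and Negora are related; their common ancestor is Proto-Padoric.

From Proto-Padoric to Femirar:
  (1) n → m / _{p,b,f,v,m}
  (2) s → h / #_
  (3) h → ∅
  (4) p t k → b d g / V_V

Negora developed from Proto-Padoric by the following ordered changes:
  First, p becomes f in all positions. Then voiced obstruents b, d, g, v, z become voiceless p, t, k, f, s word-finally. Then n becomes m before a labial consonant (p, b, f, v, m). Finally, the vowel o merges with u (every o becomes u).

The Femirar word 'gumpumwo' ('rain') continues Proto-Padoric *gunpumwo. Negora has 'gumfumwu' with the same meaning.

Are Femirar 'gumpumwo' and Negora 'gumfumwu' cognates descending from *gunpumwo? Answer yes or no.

Derive the expected Negora reflex of *gunpumwo:
Negora: *gunpumwo > gunfumwo > gumfumwo > gumfumwu  (by unconditioned shift, nasal place assimilation, vowel merger)
Negora 'gumfumwu' matches the regular reflex exactly, so the pair is cognate.

yes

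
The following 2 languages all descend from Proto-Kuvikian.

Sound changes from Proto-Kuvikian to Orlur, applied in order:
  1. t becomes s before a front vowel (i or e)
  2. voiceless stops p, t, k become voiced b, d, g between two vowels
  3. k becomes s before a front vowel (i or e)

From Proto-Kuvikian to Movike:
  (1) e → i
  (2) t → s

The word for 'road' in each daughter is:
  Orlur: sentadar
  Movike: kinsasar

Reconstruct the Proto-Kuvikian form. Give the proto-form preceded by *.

*kentatar

Position 2: Orlur has e, Movike has i. Orlur preserves e here (none of its changes turn any other segment into e), so the proto-segment is *e.
Position 6: Orlur has d, Movike has s. Taking the neighbouring segments as reconstructed: Orlur d could go back to *t or *d; Movike s could go back to *t or *s — the one source consistent with every daughter is *t.
This points to *kentatar. Verify forward in each daughter:
Orlur: *kentatar > kentadar > sentadar  (by intervocalic voicing, palatalisation)
Movike: *kentatar > kintatar > kinsasar  (by vowel merger, unconditioned shift)
No other proto-form is consistent with every reflex, so the reconstruction is *kentatar.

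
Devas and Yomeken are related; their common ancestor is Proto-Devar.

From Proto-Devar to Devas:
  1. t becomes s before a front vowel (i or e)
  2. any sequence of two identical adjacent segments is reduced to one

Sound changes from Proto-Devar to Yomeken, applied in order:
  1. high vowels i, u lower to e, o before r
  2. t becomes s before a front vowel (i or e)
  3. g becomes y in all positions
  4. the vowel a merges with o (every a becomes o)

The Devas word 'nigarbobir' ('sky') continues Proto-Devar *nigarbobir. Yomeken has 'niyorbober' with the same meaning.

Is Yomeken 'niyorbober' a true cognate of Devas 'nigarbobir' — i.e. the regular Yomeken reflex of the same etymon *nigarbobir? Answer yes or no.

yes

Derive the expected Yomeken reflex of *nigarbobir:
Yomeken: *nigarbobir > nigarbober > niyarbober > niyorbober  (by pre-rhotic lowering, unconditioned shift, vowel merger)
Yomeken 'niyorbober' matches the regular reflex exactly, so the pair is cognate.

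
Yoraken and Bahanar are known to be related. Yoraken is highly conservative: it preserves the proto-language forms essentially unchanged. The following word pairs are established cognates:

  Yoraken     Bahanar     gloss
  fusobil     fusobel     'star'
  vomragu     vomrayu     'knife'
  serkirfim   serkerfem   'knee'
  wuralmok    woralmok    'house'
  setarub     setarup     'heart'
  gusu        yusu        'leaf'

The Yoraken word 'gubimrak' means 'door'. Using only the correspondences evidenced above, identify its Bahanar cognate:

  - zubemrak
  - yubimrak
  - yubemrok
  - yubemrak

yubemrak

gusu ~ yusu — Yoraken g corresponds to Bahanar y word-initially before a back vowel.
serkirfim ~ serkerfem — Yoraken i corresponds to Bahanar e after a consonant, before a nasal.
Applying these to Yoraken 'gubimrak':
  gubimrak → yubimrak   (g→y word-initially before a back vowel)
  yubimrak → yubemrak   (i→e after a consonant, before a nasal)
So the Bahanar cognate is 'yubemrak'.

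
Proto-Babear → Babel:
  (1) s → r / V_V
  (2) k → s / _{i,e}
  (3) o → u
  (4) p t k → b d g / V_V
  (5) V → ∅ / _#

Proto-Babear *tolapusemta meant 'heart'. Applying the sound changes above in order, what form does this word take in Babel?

Babel: *tolapusemta > tolapuremta > tulapuremta > tulaburemta > tulaburemt  (by rhotacism, vowel merger, intervocalic voicing, apocope)

tulaburemt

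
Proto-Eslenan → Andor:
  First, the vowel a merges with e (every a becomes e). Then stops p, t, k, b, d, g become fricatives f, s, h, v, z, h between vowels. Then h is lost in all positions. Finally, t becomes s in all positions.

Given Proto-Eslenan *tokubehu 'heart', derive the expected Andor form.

Andor: start from *tokubehu.
  rule 1: no change — tokubehu
  rule 2 (intervocalic lenition): tokubehu → tohuvehu
  rule 3 (h-loss): tohuvehu → touveu
  rule 4 (unconditioned shift): touveu → souveu
  ⇒ Andor souveu

souveu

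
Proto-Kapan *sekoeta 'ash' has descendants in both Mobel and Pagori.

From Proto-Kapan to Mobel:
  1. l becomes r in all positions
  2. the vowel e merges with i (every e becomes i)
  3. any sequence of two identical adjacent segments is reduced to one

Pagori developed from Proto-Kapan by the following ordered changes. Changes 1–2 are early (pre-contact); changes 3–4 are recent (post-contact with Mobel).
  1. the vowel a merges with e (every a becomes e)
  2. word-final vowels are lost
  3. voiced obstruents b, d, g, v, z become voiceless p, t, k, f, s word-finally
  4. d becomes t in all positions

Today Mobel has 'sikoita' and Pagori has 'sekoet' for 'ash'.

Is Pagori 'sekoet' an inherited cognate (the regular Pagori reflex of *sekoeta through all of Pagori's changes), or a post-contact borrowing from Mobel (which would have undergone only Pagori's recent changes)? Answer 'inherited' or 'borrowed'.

inherited

If inherited, *sekoeta would pass through all of Pagori's changes:
Pagori: *sekoeta
  sekoeta → sekoete   [vowel merger]
  sekoete → sekoet   [apocope]
  sekoet (rule 3 does not apply)
  sekoet (rule 4 does not apply)
  giving Pagori sekoet.
If borrowed from Mobel 'sikoita' after the early changes, it would undergo only the recent ones:
  rule 3 (final devoicing): no change (sikoita)
  rule 4 (unconditioned shift): no change (sikoita)
  ⇒ as a loan: sikoita
Pagori 'sekoet' matches the inherited outcome exactly, so it is an inherited cognate, not a loan.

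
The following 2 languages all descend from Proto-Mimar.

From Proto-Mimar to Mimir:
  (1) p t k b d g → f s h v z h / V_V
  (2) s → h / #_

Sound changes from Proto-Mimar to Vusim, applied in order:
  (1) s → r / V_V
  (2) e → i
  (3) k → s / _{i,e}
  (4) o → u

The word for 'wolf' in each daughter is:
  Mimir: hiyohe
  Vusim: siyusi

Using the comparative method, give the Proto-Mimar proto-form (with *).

*siyoke

Position 5: Mimir has h, Vusim has s. Taking the neighbouring segments as reconstructed: Mimir h could go back to *k or *g or *h; Vusim s can only go back to *k — the one source consistent with every daughter is *k.
Position 4: Mimir has o, Vusim has u. Mimir preserves o here (none of its changes turn any other segment into o), so the proto-segment is *o.
Position 1: Mimir has h, Vusim has s. Taking the neighbouring segments as reconstructed: Mimir h could go back to *s or *h; Vusim s could go back to *k or *s — the one source consistent with every daughter is *s.
Verify the candidate proto-form against each daughter:
Mimir: *siyoke > siyohe > hiyohe  (by intervocalic lenition, debuccalisation)
Vusim: *siyoke
  siyoke (rule 1 does not apply)
  siyoke → siyoki   [vowel merger]
  siyoki → siyosi   [palatalisation]
  siyosi → siyusi   [vowel merger]
  giving Vusim siyusi.
Only *siyoke yields all of Mimir hiyohe, Vusim siyusi.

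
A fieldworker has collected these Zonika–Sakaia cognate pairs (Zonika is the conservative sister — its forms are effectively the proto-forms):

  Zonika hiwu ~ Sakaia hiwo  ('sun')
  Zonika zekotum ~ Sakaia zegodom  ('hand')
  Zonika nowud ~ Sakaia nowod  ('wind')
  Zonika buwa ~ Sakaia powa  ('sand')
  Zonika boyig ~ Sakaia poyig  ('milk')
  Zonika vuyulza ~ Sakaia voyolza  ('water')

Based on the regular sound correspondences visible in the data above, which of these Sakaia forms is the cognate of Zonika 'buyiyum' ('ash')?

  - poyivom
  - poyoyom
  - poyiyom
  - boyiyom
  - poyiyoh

buwa ~ powa — Zonika b corresponds to Sakaia p word-initially before a back vowel.
nowud ~ nowod, buwa ~ powa — Zonika u corresponds to Sakaia o after a consonant, before a consonant other than r, m, n, p, b, f, v.
zekotum ~ zegodom — Zonika u corresponds to Sakaia o after a consonant, before a nasal.
Applying these to Zonika 'buyiyum':
  buyiyum → puyiyum   (b→p word-initially before a back vowel)
  puyiyum → poyiyum   (u→o after a consonant, before a consonant other than r, m, n, p, b, f, v)
  poyiyum → poyiyom   (u→o after a consonant, before a nasal)
So the Sakaia cognate is 'poyiyom'.

poyiyom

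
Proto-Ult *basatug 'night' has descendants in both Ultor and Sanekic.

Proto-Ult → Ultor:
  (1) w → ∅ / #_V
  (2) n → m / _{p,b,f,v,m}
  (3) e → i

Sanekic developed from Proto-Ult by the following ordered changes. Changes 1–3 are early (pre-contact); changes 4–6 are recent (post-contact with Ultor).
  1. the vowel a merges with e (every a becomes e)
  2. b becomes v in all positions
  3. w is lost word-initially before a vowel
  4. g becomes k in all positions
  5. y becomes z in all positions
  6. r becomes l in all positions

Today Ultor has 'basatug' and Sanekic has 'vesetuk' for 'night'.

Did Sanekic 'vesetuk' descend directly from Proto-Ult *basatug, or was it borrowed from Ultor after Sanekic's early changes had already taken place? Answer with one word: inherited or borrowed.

If inherited, *basatug would pass through all of Sanekic's changes:
Sanekic: *basatug > besetug > vesetug > vesetuk  (by vowel merger, unconditioned shift, unconditioned shift)
If borrowed from Ultor 'basatug' after the early changes, it would undergo only the recent ones:
  rule 4 (unconditioned shift): basatug → basatuk
  rule 5 (unconditioned shift): no change (basatuk)
  rule 6 (unconditioned shift): no change (basatuk)
  ⇒ as a loan: basatuk
Sanekic 'vesetuk' matches the inherited outcome exactly, so it is an inherited cognate, not a loan.

inherited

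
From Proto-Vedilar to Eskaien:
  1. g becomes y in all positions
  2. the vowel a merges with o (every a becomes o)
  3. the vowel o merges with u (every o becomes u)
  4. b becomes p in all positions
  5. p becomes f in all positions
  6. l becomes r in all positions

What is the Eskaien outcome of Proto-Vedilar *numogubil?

numuyufir

Eskaien: start from *numogubil.
  rule 1 (unconditioned shift): numogubil → numoyubil
  rule 2: no change — numoyubil
  rule 3 (vowel merger): numoyubil → numuyubil
  rule 4 (unconditioned shift): numuyubil → numuyupil
  rule 5 (unconditioned shift): numuyupil → numuyufil
  rule 6 (unconditioned shift): numuyufil → numuyufir
  ⇒ Eskaien numuyufir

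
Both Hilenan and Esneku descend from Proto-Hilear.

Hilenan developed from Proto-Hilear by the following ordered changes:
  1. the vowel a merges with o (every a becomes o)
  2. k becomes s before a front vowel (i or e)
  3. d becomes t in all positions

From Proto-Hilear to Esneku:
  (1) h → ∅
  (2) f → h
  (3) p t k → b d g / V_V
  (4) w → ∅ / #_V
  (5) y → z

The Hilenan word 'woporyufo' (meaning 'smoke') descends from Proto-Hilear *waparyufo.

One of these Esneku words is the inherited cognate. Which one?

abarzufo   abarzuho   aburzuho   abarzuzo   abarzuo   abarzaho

abarzuho

Esneku: *waparyufo > waparyuho > wabaryuho > abaryuho > abarzuho  (by unconditioned shift, intervocalic voicing, glide loss, unconditioned shift)
The other candidates each miss or misapply at least one Esneku change.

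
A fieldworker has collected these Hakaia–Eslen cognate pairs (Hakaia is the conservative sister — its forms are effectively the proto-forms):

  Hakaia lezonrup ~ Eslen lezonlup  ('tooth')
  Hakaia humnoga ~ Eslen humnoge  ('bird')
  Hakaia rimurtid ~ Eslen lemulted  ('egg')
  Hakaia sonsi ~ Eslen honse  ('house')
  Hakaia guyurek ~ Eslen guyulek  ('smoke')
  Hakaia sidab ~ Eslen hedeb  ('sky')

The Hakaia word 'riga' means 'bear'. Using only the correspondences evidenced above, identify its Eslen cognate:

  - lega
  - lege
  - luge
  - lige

lege

rimurtid ~ lemulted — Hakaia r corresponds to Eslen l word-initially before a front vowel.
rimurtid ~ lemulted, sidab ~ hedeb — Hakaia i corresponds to Eslen e after a consonant, before a consonant other than r, m, n, p, b, f, v.
humnoga ~ humnoge — Hakaia a corresponds to Eslen e word-finally.
Applying these to Hakaia 'riga':
  riga → liga   (r→l word-initially before a front vowel)
  liga → lega   (i→e after a consonant, before a consonant other than r, m, n, p, b, f, v)
  lega → lege   (a→e word-finally)
So the Eslen cognate is 'lege'.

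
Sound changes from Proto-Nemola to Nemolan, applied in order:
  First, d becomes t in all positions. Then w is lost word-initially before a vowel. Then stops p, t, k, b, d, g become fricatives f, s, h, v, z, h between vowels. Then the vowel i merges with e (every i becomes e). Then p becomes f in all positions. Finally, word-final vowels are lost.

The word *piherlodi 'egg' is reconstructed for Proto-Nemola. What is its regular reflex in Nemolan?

feherlos

Nemolan: start from *piherlodi.
  rule 1 (unconditioned shift): piherlodi → piherloti
  rule 2: no change — piherloti
  rule 3 (intervocalic lenition): piherloti → piherlosi
  rule 4 (vowel merger): piherlosi → peherlose
  rule 5 (unconditioned shift): peherlose → feherlose
  rule 6 (apocope): feherlose → feherlos
  ⇒ Nemolan feherlos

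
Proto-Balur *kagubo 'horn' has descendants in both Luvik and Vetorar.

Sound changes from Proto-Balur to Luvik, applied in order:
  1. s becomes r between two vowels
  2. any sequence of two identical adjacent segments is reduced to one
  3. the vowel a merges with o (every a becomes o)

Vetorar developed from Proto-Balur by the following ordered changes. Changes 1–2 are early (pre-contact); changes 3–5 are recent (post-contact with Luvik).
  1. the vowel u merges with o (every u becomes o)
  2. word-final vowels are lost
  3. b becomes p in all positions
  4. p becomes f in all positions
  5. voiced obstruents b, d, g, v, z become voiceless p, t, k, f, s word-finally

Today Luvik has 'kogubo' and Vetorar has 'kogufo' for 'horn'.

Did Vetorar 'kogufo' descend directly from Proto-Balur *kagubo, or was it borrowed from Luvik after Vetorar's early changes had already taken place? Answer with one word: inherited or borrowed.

If inherited, *kagubo would pass through all of Vetorar's changes:
Vetorar: *kagubo > kagobo > kagob > kagop > kagof  (by vowel merger, apocope, unconditioned shift, unconditioned shift)
If borrowed from Luvik 'kogubo' after the early changes, it would undergo only the recent ones:
  rule 3 (unconditioned shift): kogubo → kogupo
  rule 4 (unconditioned shift): kogupo → kogufo
  rule 5 (final devoicing): no change (kogufo)
  ⇒ as a loan: kogufo
Vetorar 'kogufo' matches the loan outcome 'kogufo', not the inherited 'kagof' — it skipped the early Vetorar changes, so it was borrowed from Luvik.

borrowed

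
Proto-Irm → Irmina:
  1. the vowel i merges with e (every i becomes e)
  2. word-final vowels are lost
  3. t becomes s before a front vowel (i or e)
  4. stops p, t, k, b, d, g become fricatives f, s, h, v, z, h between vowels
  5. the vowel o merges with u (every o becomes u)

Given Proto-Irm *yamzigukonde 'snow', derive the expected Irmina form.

Irmina: *yamzigukonde > yamzegukonde > yamzegukond > yamzehuhond > yamzehuhund  (by vowel merger, apocope, intervocalic lenition, vowel merger)

yamzehuhund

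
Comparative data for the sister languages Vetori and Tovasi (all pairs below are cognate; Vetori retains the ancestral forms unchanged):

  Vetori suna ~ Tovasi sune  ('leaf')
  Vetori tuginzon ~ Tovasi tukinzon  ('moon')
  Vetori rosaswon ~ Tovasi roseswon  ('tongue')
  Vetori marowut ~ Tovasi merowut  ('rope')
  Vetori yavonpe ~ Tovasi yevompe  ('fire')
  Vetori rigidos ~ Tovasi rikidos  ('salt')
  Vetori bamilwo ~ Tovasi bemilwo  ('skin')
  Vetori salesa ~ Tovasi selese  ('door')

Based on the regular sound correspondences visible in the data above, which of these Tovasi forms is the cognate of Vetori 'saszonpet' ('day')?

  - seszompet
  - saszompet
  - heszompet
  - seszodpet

rosaswon ~ roseswon, salesa ~ selese — Vetori a corresponds to Tovasi e after a consonant, before a consonant other than r, m, n, p, b, f, v.
yavonpe ~ yevompe — Vetori n corresponds to Tovasi m after a vowel, before a labial obstruent.
Applying these to Vetori 'saszonpet':
  saszonpet → seszonpet   (a→e after a consonant, before a consonant other than r, m, n, p, b, f, v)
  seszonpet → seszompet   (n→m after a vowel, before a labial obstruent)
So the Tovasi cognate is 'seszompet'.

seszompet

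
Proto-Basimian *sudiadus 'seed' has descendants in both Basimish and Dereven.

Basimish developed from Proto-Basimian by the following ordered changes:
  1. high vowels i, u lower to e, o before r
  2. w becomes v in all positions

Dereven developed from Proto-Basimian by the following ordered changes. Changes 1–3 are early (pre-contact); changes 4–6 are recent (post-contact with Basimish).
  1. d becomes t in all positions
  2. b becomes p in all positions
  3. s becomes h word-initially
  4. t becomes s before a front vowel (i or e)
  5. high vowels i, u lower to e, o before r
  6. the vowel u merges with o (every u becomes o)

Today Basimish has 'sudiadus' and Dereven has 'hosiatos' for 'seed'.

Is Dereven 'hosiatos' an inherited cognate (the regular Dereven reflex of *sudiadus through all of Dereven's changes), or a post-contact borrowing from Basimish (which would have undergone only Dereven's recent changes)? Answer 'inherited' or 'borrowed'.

inherited

If inherited, *sudiadus would pass through all of Dereven's changes:
Dereven: start from *sudiadus.
  rule 1 (unconditioned shift): sudiadus → sutiatus
  rule 2: no change — sutiatus
  rule 3 (debuccalisation): sutiatus → hutiatus
  rule 4 (palatalisation): hutiatus → husiatus
  rule 5: no change — husiatus
  rule 6 (vowel merger): husiatus → hosiatos
  ⇒ Dereven hosiatos
If borrowed from Basimish 'sudiadus' after the early changes, it would undergo only the recent ones:
  rule 4 (palatalisation): no change (sudiadus)
  rule 5 (pre-rhotic lowering): no change (sudiadus)
  rule 6 (vowel merger): sudiadus → sodiados
  ⇒ as a loan: sodiados
Dereven 'hosiatos' matches the inherited outcome exactly, so it is an inherited cognate, not a loan.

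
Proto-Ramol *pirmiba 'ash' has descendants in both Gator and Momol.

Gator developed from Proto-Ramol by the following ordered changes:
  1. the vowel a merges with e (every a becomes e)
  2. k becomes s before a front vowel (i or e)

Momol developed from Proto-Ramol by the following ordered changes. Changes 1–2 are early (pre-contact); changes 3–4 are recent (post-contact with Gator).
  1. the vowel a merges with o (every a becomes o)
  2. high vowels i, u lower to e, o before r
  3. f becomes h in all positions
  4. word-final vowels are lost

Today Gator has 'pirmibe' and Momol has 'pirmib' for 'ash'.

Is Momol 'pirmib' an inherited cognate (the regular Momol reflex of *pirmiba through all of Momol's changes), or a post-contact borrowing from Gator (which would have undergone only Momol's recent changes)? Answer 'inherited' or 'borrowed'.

borrowed

If inherited, *pirmiba would pass through all of Momol's changes:
Momol: *pirmiba > pirmibo > permibo > permib  (by vowel merger, pre-rhotic lowering, apocope)
If borrowed from Gator 'pirmibe' after the early changes, it would undergo only the recent ones:
  rule 3 (unconditioned shift): no change (pirmibe)
  rule 4 (apocope): pirmibe → pirmib
  ⇒ as a loan: pirmib
Momol 'pirmib' matches the loan outcome 'pirmib', not the inherited 'permib' — it skipped the early Momol changes, so it was borrowed from Gator.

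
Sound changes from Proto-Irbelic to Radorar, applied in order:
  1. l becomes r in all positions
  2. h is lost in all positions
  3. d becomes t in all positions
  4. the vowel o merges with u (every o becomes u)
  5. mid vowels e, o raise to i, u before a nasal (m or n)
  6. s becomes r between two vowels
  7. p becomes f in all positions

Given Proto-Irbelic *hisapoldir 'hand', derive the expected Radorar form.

irafurtir

Radorar: *hisapoldir
  hisapoldir → hisapordir   [unconditioned shift]
  hisapordir → isapordir   [h-loss]
  isapordir → isaportir   [unconditioned shift]
  isaportir → isapurtir   [vowel merger]
  isapurtir (rule 5 does not apply)
  isapurtir → irapurtir   [rhotacism]
  irapurtir → irafurtir   [unconditioned shift]
  giving Radorar irafurtir.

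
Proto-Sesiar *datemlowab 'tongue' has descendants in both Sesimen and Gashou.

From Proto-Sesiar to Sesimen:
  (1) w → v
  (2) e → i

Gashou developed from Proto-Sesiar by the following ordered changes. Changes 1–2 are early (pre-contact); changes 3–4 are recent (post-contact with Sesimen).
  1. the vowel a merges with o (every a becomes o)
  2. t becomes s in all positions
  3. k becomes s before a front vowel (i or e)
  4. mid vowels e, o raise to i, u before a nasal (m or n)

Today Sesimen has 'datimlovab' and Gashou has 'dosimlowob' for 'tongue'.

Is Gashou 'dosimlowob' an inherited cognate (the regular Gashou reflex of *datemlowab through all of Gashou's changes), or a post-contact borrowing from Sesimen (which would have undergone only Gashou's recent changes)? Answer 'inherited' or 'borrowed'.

If inherited, *datemlowab would pass through all of Gashou's changes:
Gashou: start from *datemlowab.
  rule 1 (vowel merger): datemlowab → dotemlowob
  rule 2 (unconditioned shift): dotemlowob → dosemlowob
  rule 3: no change — dosemlowob
  rule 4 (pre-nasal raising): dosemlowob → dosimlowob
  ⇒ Gashou dosimlowob
If borrowed from Sesimen 'datimlovab' after the early changes, it would undergo only the recent ones:
  rule 3 (palatalisation): no change (datimlovab)
  rule 4 (pre-nasal raising): no change (datimlovab)
  ⇒ as a loan: datimlovab
Gashou 'dosimlowob' matches the inherited outcome exactly, so it is an inherited cognate, not a loan.

inherited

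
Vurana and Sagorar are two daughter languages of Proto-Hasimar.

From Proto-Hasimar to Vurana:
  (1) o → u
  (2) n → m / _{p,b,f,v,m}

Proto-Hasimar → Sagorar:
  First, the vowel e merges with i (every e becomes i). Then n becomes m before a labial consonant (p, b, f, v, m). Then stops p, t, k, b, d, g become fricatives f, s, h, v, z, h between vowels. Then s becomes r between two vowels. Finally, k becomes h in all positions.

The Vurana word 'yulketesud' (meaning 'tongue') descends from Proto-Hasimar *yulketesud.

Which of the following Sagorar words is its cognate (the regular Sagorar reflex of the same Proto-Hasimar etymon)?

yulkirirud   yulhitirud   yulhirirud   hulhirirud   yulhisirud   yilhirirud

Sagorar: *yulketesud > yulkitisud > yulkisisud > yulkirirud > yulhirirud  (by vowel merger, intervocalic lenition, rhotacism, unconditioned shift)
Only 'yulhirirud' matches the regular Sagorar development of *yulketesud.

yulhirirud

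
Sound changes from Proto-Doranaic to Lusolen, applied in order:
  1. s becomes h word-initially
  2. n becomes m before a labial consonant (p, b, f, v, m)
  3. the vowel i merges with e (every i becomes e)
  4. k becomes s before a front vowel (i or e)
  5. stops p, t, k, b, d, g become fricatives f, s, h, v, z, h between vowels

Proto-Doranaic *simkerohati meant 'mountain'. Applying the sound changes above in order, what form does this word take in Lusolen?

hemserohase

Lusolen: start from *simkerohati.
  rule 1 (debuccalisation): simkerohati → himkerohati
  rule 2: no change — himkerohati
  rule 3 (vowel merger): himkerohati → hemkerohate
  rule 4 (palatalisation): hemkerohate → hemserohate
  rule 5 (intervocalic lenition): hemserohate → hemserohase
  ⇒ Lusolen hemserohase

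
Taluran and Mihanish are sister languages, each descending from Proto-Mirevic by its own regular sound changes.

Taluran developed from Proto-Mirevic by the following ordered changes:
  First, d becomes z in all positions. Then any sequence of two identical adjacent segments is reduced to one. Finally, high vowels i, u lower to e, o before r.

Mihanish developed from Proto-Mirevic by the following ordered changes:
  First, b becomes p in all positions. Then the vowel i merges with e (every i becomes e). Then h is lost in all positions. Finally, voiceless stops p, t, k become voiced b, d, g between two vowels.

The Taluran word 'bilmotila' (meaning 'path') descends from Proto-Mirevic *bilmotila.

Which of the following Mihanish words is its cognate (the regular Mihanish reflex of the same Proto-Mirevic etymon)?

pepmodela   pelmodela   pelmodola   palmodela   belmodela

pelmodela

Mihanish: start from *bilmotila.
  rule 1 (unconditioned shift): bilmotila → pilmotila
  rule 2 (vowel merger): pilmotila → pelmotela
  rule 3: no change — pelmotela
  rule 4 (intervocalic voicing): pelmotela → pelmodela
  ⇒ Mihanish pelmodela
Only 'pelmodela' matches the regular Mihanish development of *bilmotila.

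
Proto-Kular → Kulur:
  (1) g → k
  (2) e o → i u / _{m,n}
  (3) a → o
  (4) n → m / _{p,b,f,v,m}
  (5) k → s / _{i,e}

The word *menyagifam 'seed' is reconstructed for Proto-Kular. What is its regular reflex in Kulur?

Kulur: *menyagifam > menyakifam > minyakifam > minyokifom > minyosifom  (by unconditioned shift, pre-nasal raising, vowel merger, palatalisation)

minyosifom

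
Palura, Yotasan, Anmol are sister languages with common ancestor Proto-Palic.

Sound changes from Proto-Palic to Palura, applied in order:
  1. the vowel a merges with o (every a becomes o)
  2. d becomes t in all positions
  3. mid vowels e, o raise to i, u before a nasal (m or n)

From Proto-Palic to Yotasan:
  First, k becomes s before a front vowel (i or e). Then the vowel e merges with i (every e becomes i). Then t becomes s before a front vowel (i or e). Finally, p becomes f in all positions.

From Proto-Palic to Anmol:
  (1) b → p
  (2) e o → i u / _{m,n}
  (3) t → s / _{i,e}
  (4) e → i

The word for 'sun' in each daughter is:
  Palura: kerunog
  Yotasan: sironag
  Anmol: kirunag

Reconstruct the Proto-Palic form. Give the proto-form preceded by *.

*keronag

Position 6: Palura has o, Yotasan has a, Anmol has a. Yotasan preserves a here (none of its changes turn any other segment into a), so the proto-segment is *a.
Position 1: Palura has k, Yotasan has s, Anmol has k. Palura preserves k here (none of its changes turn any other segment into k), so the proto-segment is *k.
Position 2: Palura has e, Yotasan has i, Anmol has i. Palura preserves e here (none of its changes turn any other segment into e), so the proto-segment is *e.
Verify the candidate proto-form against each daughter:
Palura: *keronag > keronog > kerunog  (by vowel merger, pre-nasal raising)
Yotasan: *keronag
  keronag → seronag   [palatalisation]
  seronag → sironag   [vowel merger]
  sironag (rule 3 does not apply)
  sironag (rule 4 does not apply)
  giving Yotasan sironag.
Anmol: start from *keronag.
  rule 1: no change — keronag
  rule 2 (pre-nasal raising): keronag → kerunag
  rule 3: no change — kerunag
  rule 4 (vowel merger): kerunag → kirunag
  ⇒ Anmol kirunag
Only *keronag yields all of Palura kerunog, Yotasan sironag, Anmol kirunag.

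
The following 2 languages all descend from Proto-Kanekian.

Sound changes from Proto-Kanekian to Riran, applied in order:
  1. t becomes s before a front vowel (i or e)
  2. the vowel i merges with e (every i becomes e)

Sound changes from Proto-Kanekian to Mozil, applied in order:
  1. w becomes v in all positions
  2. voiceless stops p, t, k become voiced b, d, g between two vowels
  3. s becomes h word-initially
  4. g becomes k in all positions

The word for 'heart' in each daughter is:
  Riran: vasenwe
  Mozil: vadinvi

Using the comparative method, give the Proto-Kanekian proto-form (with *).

Position 7: Riran has e, Mozil has i. Mozil preserves i here (none of its changes turn any other segment into i), so the proto-segment is *i.
Position 6: Riran has w, Mozil has v. Riran preserves w here (none of its changes turn any other segment into w), so the proto-segment is *w.
Verify the candidate proto-form against each daughter:
Riran: *vatinwi
  vatinwi → vasinwi   [palatalisation]
  vasinwi → vasenwe   [vowel merger]
  giving Riran vasenwe.
Mozil: start from *vatinwi.
  rule 1 (unconditioned shift): vatinwi → vatinvi
  rule 2 (intervocalic voicing): vatinvi → vadinvi
  rule 3: no change — vadinvi
  rule 4: no change — vadinvi
  ⇒ Mozil vadinvi
Only *vatinwi yields all of Riran vasenwe, Mozil vadinvi.

*vatinwi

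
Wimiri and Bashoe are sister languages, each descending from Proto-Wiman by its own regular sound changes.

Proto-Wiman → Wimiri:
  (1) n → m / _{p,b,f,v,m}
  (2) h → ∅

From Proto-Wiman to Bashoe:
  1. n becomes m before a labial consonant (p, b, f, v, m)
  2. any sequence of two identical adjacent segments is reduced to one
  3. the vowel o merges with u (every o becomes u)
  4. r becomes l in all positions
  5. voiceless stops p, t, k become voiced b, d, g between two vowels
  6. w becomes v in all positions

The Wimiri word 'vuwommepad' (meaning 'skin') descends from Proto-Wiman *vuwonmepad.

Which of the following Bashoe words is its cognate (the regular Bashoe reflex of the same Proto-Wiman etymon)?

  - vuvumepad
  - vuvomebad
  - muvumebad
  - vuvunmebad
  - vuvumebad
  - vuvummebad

vuvumebad

Bashoe: *vuwonmepad
  vuwonmepad → vuwommepad   [nasal place assimilation]
  vuwommepad → vuwomepad   [degemination]
  vuwomepad → vuwumepad   [vowel merger]
  vuwumepad (rule 4 does not apply)
  vuwumepad → vuwumebad   [intervocalic voicing]
  vuwumebad → vuvumebad   [unconditioned shift]
  giving Bashoe vuvumebad.
The other candidates each miss or misapply at least one Bashoe change.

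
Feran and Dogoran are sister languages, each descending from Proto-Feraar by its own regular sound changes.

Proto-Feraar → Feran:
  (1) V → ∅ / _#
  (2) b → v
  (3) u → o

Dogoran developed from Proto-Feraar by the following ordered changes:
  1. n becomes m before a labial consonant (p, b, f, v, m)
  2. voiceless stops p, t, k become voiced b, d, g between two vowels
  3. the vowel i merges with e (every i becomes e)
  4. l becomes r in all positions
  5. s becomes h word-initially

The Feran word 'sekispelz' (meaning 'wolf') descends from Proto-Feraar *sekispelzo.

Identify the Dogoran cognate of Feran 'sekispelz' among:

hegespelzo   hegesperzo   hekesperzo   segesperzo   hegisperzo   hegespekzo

hegesperzo

Dogoran: *sekispelzo
  sekispelzo (rule 1 does not apply)
  sekispelzo → segispelzo   [intervocalic voicing]
  segispelzo → segespelzo   [vowel merger]
  segespelzo → segesperzo   [unconditioned shift]
  segesperzo → hegesperzo   [debuccalisation]
  giving Dogoran hegesperzo.
The other candidates each miss or misapply at least one Dogoran change.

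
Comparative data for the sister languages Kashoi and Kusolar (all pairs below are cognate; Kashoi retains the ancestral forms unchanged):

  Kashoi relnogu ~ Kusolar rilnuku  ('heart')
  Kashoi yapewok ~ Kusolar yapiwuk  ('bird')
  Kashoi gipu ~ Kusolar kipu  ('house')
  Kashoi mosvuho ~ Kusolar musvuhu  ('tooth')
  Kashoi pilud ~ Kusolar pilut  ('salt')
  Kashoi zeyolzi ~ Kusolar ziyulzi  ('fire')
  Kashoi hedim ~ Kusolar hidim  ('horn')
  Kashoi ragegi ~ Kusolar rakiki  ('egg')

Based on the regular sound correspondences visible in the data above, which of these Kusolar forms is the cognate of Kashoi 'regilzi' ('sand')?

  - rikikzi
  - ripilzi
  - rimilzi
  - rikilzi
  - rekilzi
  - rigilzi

relnogu ~ rilnuku, yapewok ~ yapiwuk — Kashoi e corresponds to Kusolar i after a consonant, before a consonant other than r, m, n, p, b, f, v.
ragegi ~ rakiki — Kashoi g corresponds to Kusolar k between vowels (before a front vowel).
Applying these to Kashoi 'regilzi':
  regilzi → rigilzi   (e→i after a consonant, before a consonant other than r, m, n, p, b, f, v)
  rigilzi → rikilzi   (g→k between vowels (before a front vowel))
So the Kusolar cognate is 'rikilzi'.

rikilzi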